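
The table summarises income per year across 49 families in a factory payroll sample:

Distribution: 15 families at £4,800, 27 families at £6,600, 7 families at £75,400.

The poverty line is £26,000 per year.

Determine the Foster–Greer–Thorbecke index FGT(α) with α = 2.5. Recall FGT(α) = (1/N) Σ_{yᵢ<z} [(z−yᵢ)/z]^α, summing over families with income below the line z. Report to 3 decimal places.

Incomes under z: 15×£4,800, 27×£6,600 (q = 42 of N = 49).
Shortfall ratios: (26000−4800)/26000 = 0.8154 (×15); (26000−6600)/26000 = 0.7462 (×27).
Raised to α = 2.5: 0.60035 (×15); 0.48092 (×27).
Sum = 21.990070; FGT(2.5) = 21.990070 / 49 = 0.449.

0.449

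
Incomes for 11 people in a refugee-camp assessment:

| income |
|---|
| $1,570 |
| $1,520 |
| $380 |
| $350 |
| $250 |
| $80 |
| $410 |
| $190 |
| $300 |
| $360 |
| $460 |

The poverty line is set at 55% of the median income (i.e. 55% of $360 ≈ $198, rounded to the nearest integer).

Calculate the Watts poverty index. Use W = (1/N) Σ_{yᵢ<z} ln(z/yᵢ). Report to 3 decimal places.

0.086

Below the line: $80, $190 (q = 2 of N = 11).
Log gaps: ln(198/80) = 0.9062; ln(198/190) = 0.0412.
W = 0.947483 / 11 = 0.086.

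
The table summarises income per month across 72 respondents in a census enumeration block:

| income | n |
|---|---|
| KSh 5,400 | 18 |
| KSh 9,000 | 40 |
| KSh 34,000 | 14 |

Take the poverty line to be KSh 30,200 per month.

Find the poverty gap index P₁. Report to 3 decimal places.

0.595

Below z: 18×KSh 5,400, 40×KSh 9,000 (q = 58 of N = 72).
Shortfall ratios: (30200−5400)/30200 = 0.8212 (×18); (30200−9000)/30200 = 0.7020 (×40).
Σ = 42.860927. Dividing by the full population N = 72 gives P₁ = 0.595.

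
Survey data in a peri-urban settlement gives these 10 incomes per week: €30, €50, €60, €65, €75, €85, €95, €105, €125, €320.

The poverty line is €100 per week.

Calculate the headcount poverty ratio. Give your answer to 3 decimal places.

7 of the 10 people have income below €100.
H = 7/10 = 0.700.

0.700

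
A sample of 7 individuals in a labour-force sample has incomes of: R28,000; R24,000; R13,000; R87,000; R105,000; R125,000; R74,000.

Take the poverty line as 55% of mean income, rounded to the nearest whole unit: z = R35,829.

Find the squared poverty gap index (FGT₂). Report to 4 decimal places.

Poor units: R13,000, R24,000, R28,000 (q = 3 of N = 7).
Shortfall ratios: (35829−13000)/35829 = 0.6372; (35829−24000)/35829 = 0.3302; (35829−28000)/35829 = 0.2185.
Squared: 0.4060; 0.1090; 0.0477.
Sum = 0.562727; P₂ = 0.562727 / 7 = 0.0804.

0.0804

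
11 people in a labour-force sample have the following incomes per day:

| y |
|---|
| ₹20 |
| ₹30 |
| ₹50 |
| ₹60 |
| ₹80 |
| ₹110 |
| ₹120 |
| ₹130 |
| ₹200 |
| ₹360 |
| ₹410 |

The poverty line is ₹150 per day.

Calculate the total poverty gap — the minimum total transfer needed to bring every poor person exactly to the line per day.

₹600

Poor units: ₹20, ₹30, ₹50, ₹60, ₹80, ₹110, ₹120, ₹130 (q = 8 of N = 11).
Individual gaps: 150−20 = 130; 150−30 = 120; 150−50 = 100; 150−60 = 90; 150−80 = 70; 150−110 = 40; 150−120 = 30; 150−130 = 20.
Aggregate gap = ₹600.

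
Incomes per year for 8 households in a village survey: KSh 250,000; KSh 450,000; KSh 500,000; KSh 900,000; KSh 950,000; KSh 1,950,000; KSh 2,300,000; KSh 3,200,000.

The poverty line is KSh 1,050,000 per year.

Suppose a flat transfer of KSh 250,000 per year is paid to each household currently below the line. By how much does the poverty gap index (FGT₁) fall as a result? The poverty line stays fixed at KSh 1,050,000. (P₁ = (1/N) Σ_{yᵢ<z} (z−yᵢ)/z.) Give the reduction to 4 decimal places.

0.1190

Before: below the line — KSh 250,000, KSh 450,000, KSh 500,000, KSh 900,000, KSh 950,000; poverty gap index (FGT₁) = 0.261905.
After the KSh 250,000 transfer: below the line — KSh 500,000, KSh 700,000, KSh 750,000; poverty gap index (FGT₁) = 0.142857.
Reduction = 0.261905 − 0.142857 = 0.1190.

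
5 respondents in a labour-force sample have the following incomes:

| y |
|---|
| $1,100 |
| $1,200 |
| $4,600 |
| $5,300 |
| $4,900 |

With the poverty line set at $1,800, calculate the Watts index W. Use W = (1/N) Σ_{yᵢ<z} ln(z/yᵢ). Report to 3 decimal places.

0.180

Poor units: $1,100, $1,200 (q = 2 of N = 5).
ln(z/y) terms: ln(1800/1100) = 0.4925; ln(1800/1200) = 0.4055.
W = 0.897942 / 5 = 0.180.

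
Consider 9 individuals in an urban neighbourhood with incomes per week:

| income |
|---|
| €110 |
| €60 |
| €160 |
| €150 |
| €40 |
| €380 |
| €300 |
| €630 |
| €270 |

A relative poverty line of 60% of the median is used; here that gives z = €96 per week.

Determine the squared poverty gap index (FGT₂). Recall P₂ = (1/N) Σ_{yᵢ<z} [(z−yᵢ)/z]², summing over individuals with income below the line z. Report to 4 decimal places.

0.0534

Below z: €40, €60 (q = 2 of N = 9).
Relative gaps: (96−40)/96 = 0.5833; (96−60)/96 = 0.3750.
Squared: 0.3403; 0.1406.
Sum = 0.480903; P₂ = 0.480903 / 9 = 0.0534.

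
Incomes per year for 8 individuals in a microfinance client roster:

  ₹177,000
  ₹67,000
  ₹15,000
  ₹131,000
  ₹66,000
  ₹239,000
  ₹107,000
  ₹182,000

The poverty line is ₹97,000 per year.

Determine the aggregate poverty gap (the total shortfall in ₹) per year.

₹143,000

Below the line: ₹15,000, ₹66,000, ₹67,000 (q = 3 of N = 8).
Individual gaps: 97000−15000 = 82000; 97000−66000 = 31000; 97000−67000 = 30000.
Aggregate gap = ₹143,000.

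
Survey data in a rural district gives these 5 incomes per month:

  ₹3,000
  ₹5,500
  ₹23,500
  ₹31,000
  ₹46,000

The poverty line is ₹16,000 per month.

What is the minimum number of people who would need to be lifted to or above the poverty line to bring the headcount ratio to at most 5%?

Currently q = 2 of N = 5 are below the line (H = 0.400).
A headcount ratio of at most 5% allows at most ⌊0.05 × 5⌋ = 0 poor people.
So at least 2 − 0 = 2 must be lifted.

2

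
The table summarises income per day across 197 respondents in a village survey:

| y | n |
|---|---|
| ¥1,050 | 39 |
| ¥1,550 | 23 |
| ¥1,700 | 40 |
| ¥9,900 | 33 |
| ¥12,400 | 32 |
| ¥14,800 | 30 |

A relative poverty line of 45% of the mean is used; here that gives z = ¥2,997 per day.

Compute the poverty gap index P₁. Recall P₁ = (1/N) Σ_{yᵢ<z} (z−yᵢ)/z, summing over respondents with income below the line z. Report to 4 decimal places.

Below z: 39×¥1,050, 23×¥1,550, 40×¥1,700 (q = 102 of N = 197).
Relative gaps: (2997−1050)/2997 = 0.6496 (×39); (2997−1550)/2997 = 0.4828 (×23); (2997−1700)/2997 = 0.4328 (×40).
Sum of shortfalls = 53.751752; P₁ averages over all N: 53.751752 / 197 = 0.2729.

0.2729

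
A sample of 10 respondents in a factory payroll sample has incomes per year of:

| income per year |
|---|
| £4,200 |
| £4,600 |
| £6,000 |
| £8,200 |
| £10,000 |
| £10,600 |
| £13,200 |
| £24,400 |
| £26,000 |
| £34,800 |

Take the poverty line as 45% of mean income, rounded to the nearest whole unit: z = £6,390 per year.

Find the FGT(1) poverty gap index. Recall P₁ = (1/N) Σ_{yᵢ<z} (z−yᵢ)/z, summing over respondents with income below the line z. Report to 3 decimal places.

0.068

Below z: £4,200, £4,600, £6,000 (q = 3 of N = 10).
Shortfall ratios: (6390−4200)/6390 = 0.3427; (6390−4600)/6390 = 0.2801; (6390−6000)/6390 = 0.0610.
Σ = 0.683881. Dividing by the full population N = 10 gives P₁ = 0.068.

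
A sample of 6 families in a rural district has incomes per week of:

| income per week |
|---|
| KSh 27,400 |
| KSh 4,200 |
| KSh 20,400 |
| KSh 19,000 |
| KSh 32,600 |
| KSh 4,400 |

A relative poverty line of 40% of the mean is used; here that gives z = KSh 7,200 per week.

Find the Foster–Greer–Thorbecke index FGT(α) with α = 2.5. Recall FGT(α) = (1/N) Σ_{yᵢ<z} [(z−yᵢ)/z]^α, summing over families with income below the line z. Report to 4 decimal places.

0.0344

Below the line: KSh 4,200, KSh 4,400 (q = 2 of N = 6).
Shortfall ratios: (7200−4200)/7200 = 0.4167; (7200−4400)/7200 = 0.3889.
Raised to α = 2.5: 0.11207; 0.09431.
Sum = 0.206377; FGT(2.5) = 0.206377 / 6 = 0.0344.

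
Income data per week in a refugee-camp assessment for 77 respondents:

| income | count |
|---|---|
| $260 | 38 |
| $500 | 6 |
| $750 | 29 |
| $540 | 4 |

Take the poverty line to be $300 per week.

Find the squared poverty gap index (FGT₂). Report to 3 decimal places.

0.009

Below the line: 38×$260 (q = 38 of N = 77).
Gap ratios (z−y)/z: (300−260)/300 = 0.1333 (×38).
Squared: 0.0178 (×38).
Sum = 0.675556; P₂ = 0.675556 / 77 = 0.009.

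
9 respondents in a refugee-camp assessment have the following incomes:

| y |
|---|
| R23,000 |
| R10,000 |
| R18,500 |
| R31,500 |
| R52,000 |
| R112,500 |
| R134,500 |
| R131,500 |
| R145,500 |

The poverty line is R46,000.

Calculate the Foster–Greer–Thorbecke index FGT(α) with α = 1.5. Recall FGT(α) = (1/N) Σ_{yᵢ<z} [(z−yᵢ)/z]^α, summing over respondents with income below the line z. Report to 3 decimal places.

0.187

Below z: R10,000, R18,500, R23,000, R31,500 (q = 4 of N = 9).
Relative gaps: (46000−10000)/46000 = 0.7826; (46000−18500)/46000 = 0.5978; (46000−23000)/46000 = 0.5000; (46000−31500)/46000 = 0.3152.
Raised to α = 1.5: 0.69234; 0.46223; 0.35355; 0.17698.
Sum = 1.685100; FGT(1.5) = 1.685100 / 9 = 0.187.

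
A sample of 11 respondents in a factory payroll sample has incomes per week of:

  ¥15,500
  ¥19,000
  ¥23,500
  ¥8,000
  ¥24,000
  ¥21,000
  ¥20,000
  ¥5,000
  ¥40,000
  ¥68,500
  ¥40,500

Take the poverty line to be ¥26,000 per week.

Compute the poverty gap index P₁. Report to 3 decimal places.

Incomes under z: ¥5,000, ¥8,000, ¥15,500, ¥19,000, ¥20,000, ¥21,000, ¥23,500, ¥24,000 (q = 8 of N = 11).
Gap ratios (z−y)/z: (26000−5000)/26000 = 0.8077; (26000−8000)/26000 = 0.6923; (26000−15500)/26000 = 0.4038; (26000−19000)/26000 = 0.2692; (26000−20000)/26000 = 0.2308; (26000−21000)/26000 = 0.1923; (26000−23500)/26000 = 0.0962; (26000−24000)/26000 = 0.0769.
Sum of shortfalls = 2.769231; P₁ averages over all N: 2.769231 / 11 = 0.252.

0.252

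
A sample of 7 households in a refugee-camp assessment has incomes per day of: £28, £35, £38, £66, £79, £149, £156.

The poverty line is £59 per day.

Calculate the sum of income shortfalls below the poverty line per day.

Below the line: £28, £35, £38 (q = 3 of N = 7).
Individual gaps: 59−28 = 31; 59−35 = 24; 59−38 = 21.
Aggregate gap = £76.

£76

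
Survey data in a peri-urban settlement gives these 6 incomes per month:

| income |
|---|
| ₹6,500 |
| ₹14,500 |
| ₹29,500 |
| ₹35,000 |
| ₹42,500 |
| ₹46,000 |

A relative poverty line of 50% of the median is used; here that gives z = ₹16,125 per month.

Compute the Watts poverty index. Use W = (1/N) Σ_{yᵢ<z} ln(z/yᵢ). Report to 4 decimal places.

0.1691

Below z: ₹6,500, ₹14,500 (q = 2 of N = 6).
ln(z/y) terms: ln(16125/6500) = 0.9086; ln(16125/14500) = 0.1062.
W = 1.014791 / 6 = 0.1691.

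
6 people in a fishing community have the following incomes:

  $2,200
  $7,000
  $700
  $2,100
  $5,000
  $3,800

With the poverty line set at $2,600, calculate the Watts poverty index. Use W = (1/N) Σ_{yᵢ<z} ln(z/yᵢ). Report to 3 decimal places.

Below the line: $700, $2,100, $2,200 (q = 3 of N = 6).
Log gaps: ln(2600/700) = 1.3122; ln(2600/2100) = 0.2136; ln(2600/2200) = 0.1671.
W = 1.692815 / 6 = 0.282.

0.282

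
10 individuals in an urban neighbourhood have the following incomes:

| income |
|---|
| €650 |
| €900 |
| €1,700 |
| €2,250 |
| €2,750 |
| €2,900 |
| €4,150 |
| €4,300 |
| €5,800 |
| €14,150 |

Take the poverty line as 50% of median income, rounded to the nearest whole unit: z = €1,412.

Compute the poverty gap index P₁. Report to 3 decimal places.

Poor units: €650, €900 (q = 2 of N = 10).
Shortfall ratios: (1412−650)/1412 = 0.5397; (1412−900)/1412 = 0.3626.
Sum of shortfalls = 0.902266; P₁ averages over all N: 0.902266 / 10 = 0.090.

0.090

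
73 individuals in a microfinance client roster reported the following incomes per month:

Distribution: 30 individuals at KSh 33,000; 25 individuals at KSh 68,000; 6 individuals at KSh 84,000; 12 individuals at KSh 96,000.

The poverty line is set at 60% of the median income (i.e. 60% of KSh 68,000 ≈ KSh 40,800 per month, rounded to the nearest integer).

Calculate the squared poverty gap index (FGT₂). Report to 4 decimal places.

0.0150

Below z: 30×KSh 33,000 (q = 30 of N = 73).
Relative gaps: (40800−33000)/40800 = 0.1912 (×30).
Squared: 0.0365 (×30).
Sum = 1.096453; P₂ = 1.096453 / 73 = 0.0150.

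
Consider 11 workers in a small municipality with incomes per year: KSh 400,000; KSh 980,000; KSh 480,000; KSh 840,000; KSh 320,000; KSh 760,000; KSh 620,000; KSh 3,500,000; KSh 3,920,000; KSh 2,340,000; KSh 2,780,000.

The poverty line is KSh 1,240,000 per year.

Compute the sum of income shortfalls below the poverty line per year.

Below the line: KSh 320,000, KSh 400,000, KSh 480,000, KSh 620,000, KSh 760,000, KSh 840,000, KSh 980,000 (q = 7 of N = 11).
Individual gaps: 1240000−320000 = 920000; 1240000−400000 = 840000; 1240000−480000 = 760000; 1240000−620000 = 620000; 1240000−760000 = 480000; 1240000−840000 = 400000; 1240000−980000 = 260000.
Aggregate gap = KSh 4,280,000.

KSh 4,280,000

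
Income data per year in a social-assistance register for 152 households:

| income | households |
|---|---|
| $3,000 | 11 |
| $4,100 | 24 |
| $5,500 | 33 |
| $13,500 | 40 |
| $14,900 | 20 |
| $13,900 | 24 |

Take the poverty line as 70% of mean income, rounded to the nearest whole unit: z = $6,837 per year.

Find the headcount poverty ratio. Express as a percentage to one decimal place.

44.7%

68 of the 152 households have income below $6,837.
H = 68/152 = 44.7%.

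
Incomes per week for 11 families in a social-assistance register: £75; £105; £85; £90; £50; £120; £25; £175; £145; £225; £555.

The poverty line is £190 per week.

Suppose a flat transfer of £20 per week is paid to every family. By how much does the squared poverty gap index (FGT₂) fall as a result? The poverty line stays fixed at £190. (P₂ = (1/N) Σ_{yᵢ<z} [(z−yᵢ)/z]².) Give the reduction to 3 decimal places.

Before: below the line — £25, £50, £75, £85, £90, £105, £120, £145, £175; squared poverty gap index (FGT₂) = 0.24037.
After the £20 transfer: below the line — £45, £70, £95, £105, £110, £125, £140, £165; squared poverty gap index (FGT₂) = 0.16476.
Reduction = 0.24037 − 0.16476 = 0.076.

0.076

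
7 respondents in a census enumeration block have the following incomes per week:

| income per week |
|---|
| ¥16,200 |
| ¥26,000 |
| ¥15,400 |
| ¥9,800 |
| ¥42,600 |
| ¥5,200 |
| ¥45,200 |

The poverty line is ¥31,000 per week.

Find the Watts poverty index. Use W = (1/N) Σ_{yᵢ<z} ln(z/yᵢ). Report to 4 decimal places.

0.6373

Incomes under z: ¥5,200, ¥9,800, ¥15,400, ¥16,200, ¥26,000 (q = 5 of N = 7).
Log shortfalls: ln(31000/5200) = 1.7853; ln(31000/9800) = 1.1516; ln(31000/15400) = 0.6996; ln(31000/16200) = 0.6490; ln(31000/26000) = 0.1759.
W = 4.461420 / 7 = 0.6373.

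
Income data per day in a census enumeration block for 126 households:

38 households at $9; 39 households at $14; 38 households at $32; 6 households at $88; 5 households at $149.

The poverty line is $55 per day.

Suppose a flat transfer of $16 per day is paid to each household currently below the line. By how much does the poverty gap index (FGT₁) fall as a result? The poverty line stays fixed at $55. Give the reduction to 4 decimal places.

0.2655

Before: below the line — 38×$9, 39×$14, 38×$32; poverty gap index (FGT₁) = 0.609091.
After the $16 transfer: below the line — 38×$25, 39×$30, 38×$48; poverty gap index (FGT₁) = 0.343579.
Reduction = 0.609091 − 0.343579 = 0.2655.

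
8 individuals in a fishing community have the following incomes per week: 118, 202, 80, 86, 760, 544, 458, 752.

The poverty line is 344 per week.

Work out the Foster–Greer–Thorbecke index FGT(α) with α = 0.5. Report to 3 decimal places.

0.399

Below z: 80, 86, 118, 202 (q = 4 of N = 8).
Gap ratios (z−y)/z: (344−80)/344 = 0.7674; (344−86)/344 = 0.7500; (344−118)/344 = 0.6570; (344−202)/344 = 0.4128.
Raised to α = 0.5: 0.87604; 0.86603; 0.81054; 0.64249.
Sum = 3.195092; FGT(0.5) = 3.195092 / 8 = 0.399.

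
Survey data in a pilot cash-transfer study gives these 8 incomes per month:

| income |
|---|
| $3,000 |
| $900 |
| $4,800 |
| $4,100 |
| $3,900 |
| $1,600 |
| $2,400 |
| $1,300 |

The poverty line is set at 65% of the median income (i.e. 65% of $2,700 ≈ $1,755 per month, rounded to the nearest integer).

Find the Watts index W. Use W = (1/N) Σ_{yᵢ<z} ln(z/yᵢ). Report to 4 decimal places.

Below z: $900, $1,300, $1,600 (q = 3 of N = 8).
Log shortfalls: ln(1755/900) = 0.6678; ln(1755/1300) = 0.3001; ln(1755/1600) = 0.0925.
W = 1.060399 / 8 = 0.1325.

0.1325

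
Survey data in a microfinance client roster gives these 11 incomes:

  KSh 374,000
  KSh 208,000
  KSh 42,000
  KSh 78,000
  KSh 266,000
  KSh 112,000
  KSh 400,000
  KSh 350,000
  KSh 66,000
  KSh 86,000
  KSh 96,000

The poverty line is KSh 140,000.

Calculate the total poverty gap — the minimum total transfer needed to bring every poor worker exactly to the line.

Incomes under z: KSh 42,000, KSh 66,000, KSh 78,000, KSh 86,000, KSh 96,000, KSh 112,000 (q = 6 of N = 11).
Individual gaps: 140000−42000 = 98000; 140000−66000 = 74000; 140000−78000 = 62000; 140000−86000 = 54000; 140000−96000 = 44000; 140000−112000 = 28000.
Aggregate gap = KSh 360,000.

KSh 360,000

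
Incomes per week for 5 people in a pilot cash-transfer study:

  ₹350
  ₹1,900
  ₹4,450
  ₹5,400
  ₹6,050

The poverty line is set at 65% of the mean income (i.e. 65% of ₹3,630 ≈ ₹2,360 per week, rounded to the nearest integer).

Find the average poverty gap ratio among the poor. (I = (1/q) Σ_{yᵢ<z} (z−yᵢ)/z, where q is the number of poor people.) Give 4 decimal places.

0.5233

Below z: ₹350, ₹1,900 (q = 2 of N = 5).
Shortfall ratios (z−y)/z: 0.8517, 0.1949; sum = 1.046610.
I averages over the q = 2 poor units only: 1.046610 / 2 = 0.5233.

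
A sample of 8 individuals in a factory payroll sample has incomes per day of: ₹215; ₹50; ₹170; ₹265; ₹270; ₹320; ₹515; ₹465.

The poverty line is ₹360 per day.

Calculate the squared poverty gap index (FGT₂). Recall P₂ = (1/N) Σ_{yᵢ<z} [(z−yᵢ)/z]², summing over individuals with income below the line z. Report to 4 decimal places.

Below z: ₹50, ₹170, ₹215, ₹265, ₹270, ₹320 (q = 6 of N = 8).
Relative gaps: (360−50)/360 = 0.8611; (360−170)/360 = 0.5278; (360−215)/360 = 0.4028; (360−265)/360 = 0.2639; (360−270)/360 = 0.2500; (360−320)/360 = 0.1111.
Squared: 0.7415; 0.2785; 0.1622; 0.0696; 0.0625; 0.0123.
Sum = 1.326775; P₂ = 1.326775 / 8 = 0.1658.

0.1658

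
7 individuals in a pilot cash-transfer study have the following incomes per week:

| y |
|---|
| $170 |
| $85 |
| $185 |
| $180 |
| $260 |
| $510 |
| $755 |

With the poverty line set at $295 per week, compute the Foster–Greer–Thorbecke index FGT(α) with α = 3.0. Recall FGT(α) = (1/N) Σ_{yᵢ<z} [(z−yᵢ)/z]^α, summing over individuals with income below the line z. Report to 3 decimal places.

Poor units: $85, $170, $180, $185, $260 (q = 5 of N = 7).
Gap ratios (z−y)/z: (295−85)/295 = 0.7119; (295−170)/295 = 0.4237; (295−180)/295 = 0.3898; (295−185)/295 = 0.3729; (295−260)/295 = 0.1186.
Raised to α = 3.0: 0.36074; 0.07608; 0.05924; 0.05185; 0.00167.
Sum = 0.549574; FGT(3.0) = 0.549574 / 7 = 0.079.

0.079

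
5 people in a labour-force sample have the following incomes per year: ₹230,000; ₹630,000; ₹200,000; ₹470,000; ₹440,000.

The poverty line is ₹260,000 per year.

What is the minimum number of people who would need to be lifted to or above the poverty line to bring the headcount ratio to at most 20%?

1

2 of the 5 people are poor, so H = 2/5 = 0.400.
A headcount ratio of at most 20% allows at most ⌊0.20 × 5⌋ = 1 poor people.
So at least 2 − 1 = 1 must be lifted.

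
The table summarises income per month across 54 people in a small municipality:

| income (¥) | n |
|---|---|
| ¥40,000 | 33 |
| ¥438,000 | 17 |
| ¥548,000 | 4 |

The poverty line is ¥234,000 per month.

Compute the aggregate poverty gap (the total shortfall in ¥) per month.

¥6,402,000

Poor units: 33×¥40,000 (q = 33 of N = 54).
Individual gaps: 33×(234000−40000) = 6402000.
Aggregate gap = ¥6,402,000.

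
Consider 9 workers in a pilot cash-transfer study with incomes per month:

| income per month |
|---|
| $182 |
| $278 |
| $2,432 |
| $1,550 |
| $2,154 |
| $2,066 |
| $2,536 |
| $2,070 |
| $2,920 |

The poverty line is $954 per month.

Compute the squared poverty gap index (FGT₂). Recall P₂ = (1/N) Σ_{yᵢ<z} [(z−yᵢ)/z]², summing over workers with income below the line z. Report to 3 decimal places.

Incomes under z: $182, $278 (q = 2 of N = 9).
Normalized shortfalls: (954−182)/954 = 0.8092; (954−278)/954 = 0.7086.
Squared: 0.6548; 0.5021.
Sum = 1.156951; P₂ = 1.156951 / 9 = 0.129.

0.129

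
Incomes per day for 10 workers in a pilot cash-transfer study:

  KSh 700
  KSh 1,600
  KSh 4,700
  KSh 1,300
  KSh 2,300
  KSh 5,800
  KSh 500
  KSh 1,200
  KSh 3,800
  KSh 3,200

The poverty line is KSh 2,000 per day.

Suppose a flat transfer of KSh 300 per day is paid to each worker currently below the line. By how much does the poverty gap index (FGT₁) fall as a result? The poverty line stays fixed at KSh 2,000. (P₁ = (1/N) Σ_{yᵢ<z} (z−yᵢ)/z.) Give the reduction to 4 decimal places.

Before: below the line — KSh 500, KSh 700, KSh 1,200, KSh 1,300, KSh 1,600; poverty gap index (FGT₁) = 0.235000.
After the KSh 300 transfer: below the line — KSh 800, KSh 1,000, KSh 1,500, KSh 1,600, KSh 1,900; poverty gap index (FGT₁) = 0.160000.
Reduction = 0.235000 − 0.160000 = 0.0750.

0.0750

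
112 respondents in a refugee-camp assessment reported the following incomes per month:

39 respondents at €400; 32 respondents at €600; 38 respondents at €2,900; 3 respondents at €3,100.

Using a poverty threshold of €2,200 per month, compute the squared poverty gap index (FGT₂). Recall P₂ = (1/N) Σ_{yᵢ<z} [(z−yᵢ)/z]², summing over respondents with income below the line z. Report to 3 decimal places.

Below the line: 39×€400, 32×€600 (q = 71 of N = 112).
Gap ratios (z−y)/z: (2200−400)/2200 = 0.8182 (×39); (2200−600)/2200 = 0.7273 (×32).
Squared: 0.6694 (×39); 0.5289 (×32).
Sum = 43.033058; P₂ = 43.033058 / 112 = 0.384.

0.384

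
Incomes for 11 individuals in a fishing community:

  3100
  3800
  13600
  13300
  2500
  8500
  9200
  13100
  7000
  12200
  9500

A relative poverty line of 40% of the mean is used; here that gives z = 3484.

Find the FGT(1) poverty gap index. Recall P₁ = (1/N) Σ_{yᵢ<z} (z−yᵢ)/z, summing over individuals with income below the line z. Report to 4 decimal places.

0.0357

Below the line: 2500, 3100 (q = 2 of N = 11).
Relative gaps: (3484−2500)/3484 = 0.2824; (3484−3100)/3484 = 0.1102.
Σ = 0.392652. Dividing by the full population N = 11 gives P₁ = 0.0357.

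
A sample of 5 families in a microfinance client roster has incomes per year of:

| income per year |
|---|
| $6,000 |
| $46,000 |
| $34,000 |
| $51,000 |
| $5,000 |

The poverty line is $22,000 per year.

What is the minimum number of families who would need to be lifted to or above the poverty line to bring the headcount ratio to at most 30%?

Currently q = 2 of N = 5 are below the line (H = 0.400).
A headcount ratio of at most 30% allows at most ⌊0.30 × 5⌋ = 1 poor families.
So at least 2 − 1 = 1 must be lifted.

1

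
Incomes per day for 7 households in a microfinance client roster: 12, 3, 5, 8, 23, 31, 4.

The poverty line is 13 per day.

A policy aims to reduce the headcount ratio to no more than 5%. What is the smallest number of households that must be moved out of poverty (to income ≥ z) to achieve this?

5

5 of the 7 households are poor, so H = 5/7 = 0.714.
A headcount ratio of at most 5% allows at most ⌊0.05 × 7⌋ = 0 poor households.
So at least 5 − 0 = 5 must be lifted.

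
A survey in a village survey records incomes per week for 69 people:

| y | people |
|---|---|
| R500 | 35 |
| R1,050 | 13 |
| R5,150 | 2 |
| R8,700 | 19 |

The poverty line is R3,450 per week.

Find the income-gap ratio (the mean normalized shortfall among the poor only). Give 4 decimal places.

0.8119

Below z: 35×R500, 13×R1,050 (q = 48 of N = 69).
Shortfall ratios (z−y)/z: 0.8551 (×35), 0.6957 (×13); sum = 38.971014.
The income-gap ratio divides by q (the poor only): 38.971014 / 48 = 0.8119.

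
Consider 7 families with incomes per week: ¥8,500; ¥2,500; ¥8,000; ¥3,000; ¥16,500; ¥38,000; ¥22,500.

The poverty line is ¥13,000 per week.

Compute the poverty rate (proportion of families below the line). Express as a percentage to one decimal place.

4 of the 7 families have income below ¥13,000.
H = 4/7 = 57.1%.

57.1%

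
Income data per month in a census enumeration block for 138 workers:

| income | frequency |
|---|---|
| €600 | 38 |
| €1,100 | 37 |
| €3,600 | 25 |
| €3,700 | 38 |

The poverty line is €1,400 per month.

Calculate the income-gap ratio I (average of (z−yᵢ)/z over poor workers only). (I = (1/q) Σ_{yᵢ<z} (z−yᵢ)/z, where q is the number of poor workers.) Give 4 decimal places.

Below z: 38×€600, 37×€1,100 (q = 75 of N = 138).
Relative gaps: 0.5714 (×38), 0.2143 (×37); sum = 29.642857.
The income-gap ratio divides by q (the poor only): 29.642857 / 75 = 0.3952.

0.3952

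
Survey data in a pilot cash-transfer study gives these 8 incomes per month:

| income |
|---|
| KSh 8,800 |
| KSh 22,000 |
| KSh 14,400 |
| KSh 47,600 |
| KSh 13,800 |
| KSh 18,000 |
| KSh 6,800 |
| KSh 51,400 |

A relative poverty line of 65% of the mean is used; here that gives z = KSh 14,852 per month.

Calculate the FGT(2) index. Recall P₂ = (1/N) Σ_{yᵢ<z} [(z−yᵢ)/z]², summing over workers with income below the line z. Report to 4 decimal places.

Incomes under z: KSh 6,800, KSh 8,800, KSh 13,800, KSh 14,400 (q = 4 of N = 8).
Gap ratios (z−y)/z: (14852−6800)/14852 = 0.5421; (14852−8800)/14852 = 0.4075; (14852−13800)/14852 = 0.0708; (14852−14400)/14852 = 0.0304.
Squared: 0.2939; 0.1660; 0.0050; 0.0009.
Sum = 0.465915; P₂ = 0.465915 / 8 = 0.0582.

0.0582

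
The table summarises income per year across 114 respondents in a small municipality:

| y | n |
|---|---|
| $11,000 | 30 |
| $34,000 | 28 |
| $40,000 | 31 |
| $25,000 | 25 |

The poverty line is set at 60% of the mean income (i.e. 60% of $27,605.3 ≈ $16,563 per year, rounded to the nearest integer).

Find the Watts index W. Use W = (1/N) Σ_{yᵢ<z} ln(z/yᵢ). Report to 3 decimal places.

Poor units: 30×$11,000 (q = 30 of N = 114).
Log shortfalls: ln(16563/11000) = 0.4093 (×30).
W = 12.278281 / 114 = 0.108.

0.108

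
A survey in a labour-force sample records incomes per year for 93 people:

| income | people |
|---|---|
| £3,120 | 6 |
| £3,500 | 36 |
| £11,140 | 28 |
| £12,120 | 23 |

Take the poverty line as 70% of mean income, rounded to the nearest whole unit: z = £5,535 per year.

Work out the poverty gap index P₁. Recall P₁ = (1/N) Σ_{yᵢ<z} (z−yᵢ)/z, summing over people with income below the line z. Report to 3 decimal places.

0.170

Incomes under z: 6×£3,120, 36×£3,500 (q = 42 of N = 93).
Relative gaps: (5535−3120)/5535 = 0.4363 (×6); (5535−3500)/5535 = 0.3677 (×36).
Sum of shortfalls = 15.853659; P₁ averages over all N: 15.853659 / 93 = 0.170.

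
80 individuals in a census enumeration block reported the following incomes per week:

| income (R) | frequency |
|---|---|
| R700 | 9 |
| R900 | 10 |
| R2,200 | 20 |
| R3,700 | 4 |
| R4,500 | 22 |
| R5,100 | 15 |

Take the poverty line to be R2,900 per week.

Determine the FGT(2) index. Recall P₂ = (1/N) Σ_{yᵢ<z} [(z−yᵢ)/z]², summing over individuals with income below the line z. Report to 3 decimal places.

Below the line: 9×R700, 10×R900, 20×R2,200 (q = 39 of N = 80).
Normalized shortfalls: (2900−700)/2900 = 0.7586 (×9); (2900−900)/2900 = 0.6897 (×10); (2900−2200)/2900 = 0.2414 (×20).
Squared: 0.5755 (×9); 0.4756 (×10); 0.0583 (×20).
Sum = 11.101070; P₂ = 11.101070 / 80 = 0.139.

0.139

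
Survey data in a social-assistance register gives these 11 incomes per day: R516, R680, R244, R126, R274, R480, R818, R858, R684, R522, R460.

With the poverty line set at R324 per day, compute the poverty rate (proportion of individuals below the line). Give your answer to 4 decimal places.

3 of the 11 individuals have income below R324.
H = 3/11 = 0.2727.

0.2727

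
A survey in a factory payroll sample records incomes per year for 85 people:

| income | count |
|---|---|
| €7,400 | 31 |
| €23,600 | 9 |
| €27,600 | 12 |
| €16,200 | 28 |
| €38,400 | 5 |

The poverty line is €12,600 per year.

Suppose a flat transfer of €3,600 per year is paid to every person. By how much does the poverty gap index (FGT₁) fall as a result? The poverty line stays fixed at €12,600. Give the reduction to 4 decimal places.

0.1042

Before: below the line — 31×€7,400; poverty gap index (FGT₁) = 0.150514.
After the €3,600 transfer: below the line — 31×€11,000; poverty gap index (FGT₁) = 0.046312.
Reduction = 0.150514 − 0.046312 = 0.1042.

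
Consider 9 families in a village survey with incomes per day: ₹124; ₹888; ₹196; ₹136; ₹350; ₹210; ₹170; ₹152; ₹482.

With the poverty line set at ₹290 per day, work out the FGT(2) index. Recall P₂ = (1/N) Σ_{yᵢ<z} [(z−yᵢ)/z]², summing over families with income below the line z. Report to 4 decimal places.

Below the line: ₹124, ₹136, ₹152, ₹170, ₹196, ₹210 (q = 6 of N = 9).
Shortfall ratios: (290−124)/290 = 0.5724; (290−136)/290 = 0.5310; (290−152)/290 = 0.4759; (290−170)/290 = 0.4138; (290−196)/290 = 0.3241; (290−210)/290 = 0.2759.
Squared: 0.3277; 0.2820; 0.2264; 0.1712; 0.1051; 0.0761.
Sum = 1.188490; P₂ = 1.188490 / 9 = 0.1321.

0.1321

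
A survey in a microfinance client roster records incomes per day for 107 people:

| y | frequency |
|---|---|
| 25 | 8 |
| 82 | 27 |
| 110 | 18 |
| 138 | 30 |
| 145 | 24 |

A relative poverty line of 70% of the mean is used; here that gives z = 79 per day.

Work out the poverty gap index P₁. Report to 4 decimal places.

0.0511

Below z: 8×25 (q = 8 of N = 107).
Normalized shortfalls: (79−25)/79 = 0.6835 (×8).
Σ = 5.468354. Dividing by the full population N = 107 gives P₁ = 0.0511.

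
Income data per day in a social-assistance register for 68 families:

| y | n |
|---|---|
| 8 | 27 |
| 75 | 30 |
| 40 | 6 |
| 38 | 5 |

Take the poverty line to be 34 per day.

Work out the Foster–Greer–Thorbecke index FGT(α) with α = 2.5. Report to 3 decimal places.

Poor units: 27×8 (q = 27 of N = 68).
Relative gaps: (34−8)/34 = 0.7647 (×27).
Raised to α = 2.5: 0.51137 (×27).
Sum = 13.807016; FGT(2.5) = 13.807016 / 68 = 0.203.

0.203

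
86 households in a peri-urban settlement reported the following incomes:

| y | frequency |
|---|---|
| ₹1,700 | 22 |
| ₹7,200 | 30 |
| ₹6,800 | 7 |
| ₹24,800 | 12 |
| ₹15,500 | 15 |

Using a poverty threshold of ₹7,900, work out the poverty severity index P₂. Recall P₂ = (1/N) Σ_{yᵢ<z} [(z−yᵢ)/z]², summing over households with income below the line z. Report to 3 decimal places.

Below z: 22×₹1,700, 7×₹6,800, 30×₹7,200 (q = 59 of N = 86).
Shortfall ratios: (7900−1700)/7900 = 0.7848 (×22); (7900−6800)/7900 = 0.1392 (×7); (7900−7200)/7900 = 0.0886 (×30).
Squared: 0.6159 (×22); 0.0194 (×7); 0.0079 (×30).
Sum = 13.921647; P₂ = 13.921647 / 86 = 0.162.

0.162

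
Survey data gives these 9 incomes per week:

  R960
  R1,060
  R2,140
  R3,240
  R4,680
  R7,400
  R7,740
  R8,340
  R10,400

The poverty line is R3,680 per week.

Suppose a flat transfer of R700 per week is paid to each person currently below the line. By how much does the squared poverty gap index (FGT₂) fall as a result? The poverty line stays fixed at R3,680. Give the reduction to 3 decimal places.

Before: below the line — R960, R1,060, R2,140, R3,240; squared poverty gap index (FGT₂) = 0.13807.
After the R700 transfer: below the line — R1,660, R1,760, R2,840; squared poverty gap index (FGT₂) = 0.06951.
Reduction = 0.13807 − 0.06951 = 0.069.

0.069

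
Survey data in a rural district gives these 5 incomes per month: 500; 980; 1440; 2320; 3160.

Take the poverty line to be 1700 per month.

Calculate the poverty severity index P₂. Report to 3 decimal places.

Below the line: 500, 980, 1440 (q = 3 of N = 5).
Normalized shortfalls: (1700−500)/1700 = 0.7059; (1700−980)/1700 = 0.4235; (1700−1440)/1700 = 0.1529.
Squared: 0.4983; 0.1794; 0.0234.
Sum = 0.701038; P₂ = 0.701038 / 5 = 0.140.

0.140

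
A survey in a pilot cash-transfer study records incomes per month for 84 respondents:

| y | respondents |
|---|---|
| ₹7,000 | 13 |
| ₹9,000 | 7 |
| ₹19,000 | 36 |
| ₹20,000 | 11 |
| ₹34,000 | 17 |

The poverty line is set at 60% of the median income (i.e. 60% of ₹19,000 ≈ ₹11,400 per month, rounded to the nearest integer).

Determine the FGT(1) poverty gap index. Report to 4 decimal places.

Incomes under z: 13×₹7,000, 7×₹9,000 (q = 20 of N = 84).
Gap ratios (z−y)/z: (11400−7000)/11400 = 0.3860 (×13); (11400−9000)/11400 = 0.2105 (×7).
Sum of shortfalls = 6.491228; P₁ averages over all N: 6.491228 / 84 = 0.0773.

0.0773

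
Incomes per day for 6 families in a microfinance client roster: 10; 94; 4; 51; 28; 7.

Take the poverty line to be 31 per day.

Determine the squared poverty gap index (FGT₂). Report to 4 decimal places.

0.3044

Below the line: 4, 7, 10, 28 (q = 4 of N = 6).
Normalized shortfalls: (31−4)/31 = 0.8710; (31−7)/31 = 0.7742; (31−10)/31 = 0.6774; (31−28)/31 = 0.0968.
Squared: 0.7586; 0.5994; 0.4589; 0.0094.
Sum = 1.826223; P₂ = 1.826223 / 6 = 0.3044.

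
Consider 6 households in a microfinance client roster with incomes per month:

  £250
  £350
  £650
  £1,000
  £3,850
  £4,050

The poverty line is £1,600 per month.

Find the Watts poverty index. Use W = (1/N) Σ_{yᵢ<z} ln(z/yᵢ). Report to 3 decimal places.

Incomes under z: £250, £350, £650, £1,000 (q = 4 of N = 6).
Log shortfalls: ln(1600/250) = 1.8563; ln(1600/350) = 1.5198; ln(1600/650) = 0.9008; ln(1600/1000) = 0.4700.
W = 4.746914 / 6 = 0.791.

0.791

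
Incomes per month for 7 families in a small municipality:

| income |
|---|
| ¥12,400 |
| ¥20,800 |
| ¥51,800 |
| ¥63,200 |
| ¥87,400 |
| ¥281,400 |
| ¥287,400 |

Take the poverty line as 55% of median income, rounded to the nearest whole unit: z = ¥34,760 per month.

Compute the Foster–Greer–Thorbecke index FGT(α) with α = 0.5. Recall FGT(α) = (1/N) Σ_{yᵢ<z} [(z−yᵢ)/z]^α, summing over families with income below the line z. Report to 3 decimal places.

0.205

Below z: ¥12,400, ¥20,800 (q = 2 of N = 7).
Shortfall ratios: (34760−12400)/34760 = 0.6433; (34760−20800)/34760 = 0.4016.
Raised to α = 0.5: 0.80204; 0.63373.
Sum = 1.435768; FGT(0.5) = 1.435768 / 7 = 0.205.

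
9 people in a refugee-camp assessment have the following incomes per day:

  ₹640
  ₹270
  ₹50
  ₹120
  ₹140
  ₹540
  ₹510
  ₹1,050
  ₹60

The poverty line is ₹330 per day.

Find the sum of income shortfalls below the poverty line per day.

Below z: ₹50, ₹60, ₹120, ₹140, ₹270 (q = 5 of N = 9).
Individual gaps: 330−50 = 280; 330−60 = 270; 330−120 = 210; 330−140 = 190; 330−270 = 60.
Aggregate gap = ₹1,010.

₹1,010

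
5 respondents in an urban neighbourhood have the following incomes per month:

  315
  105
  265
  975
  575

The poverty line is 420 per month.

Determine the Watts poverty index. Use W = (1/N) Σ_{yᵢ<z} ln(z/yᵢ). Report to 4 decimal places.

0.4269

Below the line: 105, 265, 315 (q = 3 of N = 5).
Log gaps: ln(420/105) = 1.3863; ln(420/265) = 0.4605; ln(420/315) = 0.2877.
W = 2.134501 / 5 = 0.4269.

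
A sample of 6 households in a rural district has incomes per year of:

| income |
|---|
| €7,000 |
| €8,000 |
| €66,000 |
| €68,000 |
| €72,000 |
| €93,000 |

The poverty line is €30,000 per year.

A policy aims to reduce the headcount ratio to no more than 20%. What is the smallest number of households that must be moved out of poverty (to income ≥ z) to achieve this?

1

2 of the 6 households are poor, so H = 2/6 = 0.333.
A headcount ratio of at most 20% allows at most ⌊0.20 × 6⌋ = 1 poor households.
So at least 2 − 1 = 1 must be lifted.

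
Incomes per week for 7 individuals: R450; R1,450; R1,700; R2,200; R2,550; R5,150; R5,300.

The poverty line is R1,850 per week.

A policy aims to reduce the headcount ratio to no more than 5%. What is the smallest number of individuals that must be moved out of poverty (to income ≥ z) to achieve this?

3

3 of the 7 individuals are poor, so H = 3/7 = 0.429.
A headcount ratio of at most 5% allows at most ⌊0.05 × 7⌋ = 0 poor individuals.
So at least 3 − 0 = 3 must be lifted.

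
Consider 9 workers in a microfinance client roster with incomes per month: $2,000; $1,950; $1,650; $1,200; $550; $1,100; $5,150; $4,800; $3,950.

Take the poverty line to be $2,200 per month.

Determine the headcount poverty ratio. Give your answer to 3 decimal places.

6 of the 9 workers have income below $2,200.
H = 6/9 = 0.667.

0.667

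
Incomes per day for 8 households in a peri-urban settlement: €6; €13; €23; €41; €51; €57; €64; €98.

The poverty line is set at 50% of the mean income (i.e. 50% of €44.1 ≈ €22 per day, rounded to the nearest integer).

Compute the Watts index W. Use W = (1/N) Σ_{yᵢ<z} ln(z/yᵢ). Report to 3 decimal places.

Incomes under z: €6, €13 (q = 2 of N = 8).
Log gaps: ln(22/6) = 1.2993; ln(22/13) = 0.5261.
W = 1.825376 / 8 = 0.228.

0.228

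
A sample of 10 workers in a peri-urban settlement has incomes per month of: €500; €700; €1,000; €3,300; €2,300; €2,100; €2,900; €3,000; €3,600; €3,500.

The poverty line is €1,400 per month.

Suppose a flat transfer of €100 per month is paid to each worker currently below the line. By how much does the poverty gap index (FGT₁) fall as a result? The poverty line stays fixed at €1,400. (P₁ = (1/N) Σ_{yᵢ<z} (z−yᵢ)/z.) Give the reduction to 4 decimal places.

0.0214

Before: below the line — €500, €700, €1,000; poverty gap index (FGT₁) = 0.142857.
After the €100 transfer: below the line — €600, €800, €1,100; poverty gap index (FGT₁) = 0.121429.
Reduction = 0.142857 − 0.121429 = 0.0214.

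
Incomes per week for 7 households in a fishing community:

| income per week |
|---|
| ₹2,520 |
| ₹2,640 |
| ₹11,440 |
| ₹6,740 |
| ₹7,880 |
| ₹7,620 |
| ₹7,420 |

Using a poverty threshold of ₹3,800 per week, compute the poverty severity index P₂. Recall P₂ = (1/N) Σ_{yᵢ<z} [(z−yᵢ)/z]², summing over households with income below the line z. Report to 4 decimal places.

0.0295

Below the line: ₹2,520, ₹2,640 (q = 2 of N = 7).
Normalized shortfalls: (3800−2520)/3800 = 0.3368; (3800−2640)/3800 = 0.3053.
Squared: 0.1135; 0.0932.
Sum = 0.206648; P₂ = 0.206648 / 7 = 0.0295.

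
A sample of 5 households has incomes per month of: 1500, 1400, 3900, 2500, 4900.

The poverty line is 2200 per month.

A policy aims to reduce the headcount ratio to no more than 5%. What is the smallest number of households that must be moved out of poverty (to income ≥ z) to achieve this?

2 of the 5 households are poor, so H = 2/5 = 0.400.
A headcount ratio of at most 5% allows at most ⌊0.05 × 5⌋ = 0 poor households.
So at least 2 − 0 = 2 must be lifted.

2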